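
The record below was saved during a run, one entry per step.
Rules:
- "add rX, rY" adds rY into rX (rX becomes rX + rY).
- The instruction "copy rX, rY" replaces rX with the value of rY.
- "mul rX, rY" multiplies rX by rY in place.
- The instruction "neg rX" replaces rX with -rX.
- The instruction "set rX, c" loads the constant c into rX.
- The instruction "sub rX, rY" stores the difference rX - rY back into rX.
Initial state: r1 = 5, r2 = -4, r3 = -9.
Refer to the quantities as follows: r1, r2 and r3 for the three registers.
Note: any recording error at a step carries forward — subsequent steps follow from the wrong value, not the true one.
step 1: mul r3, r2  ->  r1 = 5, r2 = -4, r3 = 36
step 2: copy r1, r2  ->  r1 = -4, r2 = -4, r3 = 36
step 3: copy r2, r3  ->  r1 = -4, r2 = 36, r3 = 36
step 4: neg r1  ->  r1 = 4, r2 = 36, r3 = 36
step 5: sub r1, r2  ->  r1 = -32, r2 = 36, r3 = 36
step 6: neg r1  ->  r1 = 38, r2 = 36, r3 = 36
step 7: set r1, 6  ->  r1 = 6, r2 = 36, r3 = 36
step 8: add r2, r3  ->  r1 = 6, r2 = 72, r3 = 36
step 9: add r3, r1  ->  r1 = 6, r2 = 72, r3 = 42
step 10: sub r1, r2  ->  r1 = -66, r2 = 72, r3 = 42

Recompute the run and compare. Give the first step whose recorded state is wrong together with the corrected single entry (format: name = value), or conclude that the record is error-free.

Step 1: r3 = -9 * -4 = 36 — agrees with the record.
Step 2: r1 = -4 — agrees with the record.
Step 3: r2 = 36 — same as recorded.
Step 4: r1 = -(-4) = 4 — verified.
Step 5: r1 = 4 - 36 = -32 — verified.
Step 6: r1 = -(-32) = 32 — the record has a different value.
First incorrect step: 6; the correct value is r1 = 32.

step 6, r1 = 32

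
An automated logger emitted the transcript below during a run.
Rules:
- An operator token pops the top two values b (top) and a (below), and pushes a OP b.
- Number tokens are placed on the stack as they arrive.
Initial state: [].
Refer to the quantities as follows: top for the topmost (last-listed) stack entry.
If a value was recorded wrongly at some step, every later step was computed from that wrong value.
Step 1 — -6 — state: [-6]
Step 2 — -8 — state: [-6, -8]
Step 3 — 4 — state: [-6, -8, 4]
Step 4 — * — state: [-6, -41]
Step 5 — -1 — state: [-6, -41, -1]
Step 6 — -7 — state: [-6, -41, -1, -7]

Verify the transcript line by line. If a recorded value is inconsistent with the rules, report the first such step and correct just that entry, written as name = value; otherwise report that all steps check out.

step 4, top = -32

Recomputing the run from the initial state:
step 1: [-6]
step 2: [-6, -8]
step 3: [-6, -8, 4]
step 4: [-6, -32]
step 5: [-6, -32, -1]
step 6: [-6, -32, -1, -7]
The first disagreement with the transcript is at step 4, where the value should be top = -32.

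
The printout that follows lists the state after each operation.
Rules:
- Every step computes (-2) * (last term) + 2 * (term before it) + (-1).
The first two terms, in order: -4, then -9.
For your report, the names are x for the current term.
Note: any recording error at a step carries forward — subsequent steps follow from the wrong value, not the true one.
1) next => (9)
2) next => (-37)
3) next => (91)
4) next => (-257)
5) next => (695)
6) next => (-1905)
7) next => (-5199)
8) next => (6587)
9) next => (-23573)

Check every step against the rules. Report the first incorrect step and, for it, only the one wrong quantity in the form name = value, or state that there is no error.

step 7, x = 5199

Recomputing the run from the initial state:
step 1: x = 9
step 2: x = -37
step 3: x = 91
step 4: x = -257
step 5: x = 695
step 6: x = -1905
step 7: x = 5199
step 8: x = -14209
step 9: x = 38815
The first disagreement with the printout is at step 7, where the value should be x = 5199.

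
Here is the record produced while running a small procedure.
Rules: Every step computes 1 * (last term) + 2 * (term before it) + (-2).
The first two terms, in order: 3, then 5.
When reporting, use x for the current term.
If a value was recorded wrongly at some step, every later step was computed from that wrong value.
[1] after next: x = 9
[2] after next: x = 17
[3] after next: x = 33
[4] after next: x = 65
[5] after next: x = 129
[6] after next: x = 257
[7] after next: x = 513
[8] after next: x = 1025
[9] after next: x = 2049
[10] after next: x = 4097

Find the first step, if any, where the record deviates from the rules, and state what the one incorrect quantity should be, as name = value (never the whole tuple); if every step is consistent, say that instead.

no error

step 1: x = 1*(5) + (2)*(3) + (-2) = 9 -> confirmed correct
step 2: x = 1*(9) + (2)*(5) + (-2) = 17 -> exactly as logged
step 3: x = 1*(17) + (2)*(9) + (-2) = 33 -> matches
step 4: x = 1*(33) + (2)*(17) + (-2) = 65 -> no discrepancy
step 5: x = 1*(65) + (2)*(33) + (-2) = 129 -> confirmed correct
step 6: x = 1*(129) + (2)*(65) + (-2) = 257 -> exactly as logged
step 7: x = 1*(257) + (2)*(129) + (-2) = 513 -> same as recorded
step 8: x = 1*(513) + (2)*(257) + (-2) = 1025 -> matches
step 9: x = 1*(1025) + (2)*(513) + (-2) = 2049 -> in agreement
step 10: x = 1*(2049) + (2)*(1025) + (-2) = 4097 -> in agreement
The whole run recomputes cleanly — no discrepancies.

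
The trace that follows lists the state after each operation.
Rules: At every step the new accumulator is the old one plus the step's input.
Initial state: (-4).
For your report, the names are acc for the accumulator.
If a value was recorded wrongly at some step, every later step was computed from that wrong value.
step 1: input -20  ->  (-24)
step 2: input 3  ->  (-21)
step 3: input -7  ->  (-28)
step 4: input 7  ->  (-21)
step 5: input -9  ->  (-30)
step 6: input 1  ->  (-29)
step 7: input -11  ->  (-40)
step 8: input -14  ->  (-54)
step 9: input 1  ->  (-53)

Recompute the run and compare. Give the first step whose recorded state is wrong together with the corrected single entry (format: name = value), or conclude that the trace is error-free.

no error

1. acc = -4 + -20 = -24 (consistent with the trace)
2. acc = -24 + 3 = -21 (exactly as logged)
3. acc = -21 + -7 = -28 (same as recorded)
4. acc = -28 + 7 = -21 (matches)
5. acc = -21 + -9 = -30 (checks out)
6. acc = -30 + 1 = -29 (no discrepancy)
7. acc = -29 + -11 = -40 (checks out)
8. acc = -40 + -14 = -54 (matches)
9. acc = -54 + 1 = -53 (confirmed correct)
Each recorded entry agrees with the recomputation.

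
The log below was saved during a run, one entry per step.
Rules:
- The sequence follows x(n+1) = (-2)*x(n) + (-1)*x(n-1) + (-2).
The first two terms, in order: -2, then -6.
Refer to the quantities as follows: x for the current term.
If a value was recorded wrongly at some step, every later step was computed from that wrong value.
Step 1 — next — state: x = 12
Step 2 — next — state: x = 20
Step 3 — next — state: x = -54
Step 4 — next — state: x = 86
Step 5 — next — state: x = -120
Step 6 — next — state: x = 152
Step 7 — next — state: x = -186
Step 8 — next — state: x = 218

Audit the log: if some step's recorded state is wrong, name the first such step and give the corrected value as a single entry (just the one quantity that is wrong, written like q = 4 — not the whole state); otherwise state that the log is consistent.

Recomputing the run from the initial state:
step 1: x = 12
step 2: x = -20
step 3: x = 26
step 4: x = -34
step 5: x = 40
step 6: x = -48
step 7: x = 54
step 8: x = -62
The first disagreement with the log is at step 2, where the value should be x = -20.

step 2, x = -20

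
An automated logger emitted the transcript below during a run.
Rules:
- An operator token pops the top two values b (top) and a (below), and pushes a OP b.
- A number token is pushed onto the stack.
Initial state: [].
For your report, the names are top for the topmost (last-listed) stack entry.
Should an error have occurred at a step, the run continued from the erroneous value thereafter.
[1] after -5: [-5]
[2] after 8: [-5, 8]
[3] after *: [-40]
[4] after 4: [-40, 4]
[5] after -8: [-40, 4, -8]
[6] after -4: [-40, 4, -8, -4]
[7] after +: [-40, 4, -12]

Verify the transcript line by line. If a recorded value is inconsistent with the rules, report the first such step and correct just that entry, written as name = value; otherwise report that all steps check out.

no error

step 1: push -5: top = -5 -> matches
step 2: push 8: top = 8 -> confirmed correct
step 3: -5 * 8 = -40 -> no discrepancy
step 4: push 4: top = 4 -> verified
step 5: push -8: top = -8 -> verified
step 6: push -4: top = -4 -> in agreement
step 7: -8 + -4 = -12 -> agrees with the transcript
The whole run recomputes cleanly — no discrepancies.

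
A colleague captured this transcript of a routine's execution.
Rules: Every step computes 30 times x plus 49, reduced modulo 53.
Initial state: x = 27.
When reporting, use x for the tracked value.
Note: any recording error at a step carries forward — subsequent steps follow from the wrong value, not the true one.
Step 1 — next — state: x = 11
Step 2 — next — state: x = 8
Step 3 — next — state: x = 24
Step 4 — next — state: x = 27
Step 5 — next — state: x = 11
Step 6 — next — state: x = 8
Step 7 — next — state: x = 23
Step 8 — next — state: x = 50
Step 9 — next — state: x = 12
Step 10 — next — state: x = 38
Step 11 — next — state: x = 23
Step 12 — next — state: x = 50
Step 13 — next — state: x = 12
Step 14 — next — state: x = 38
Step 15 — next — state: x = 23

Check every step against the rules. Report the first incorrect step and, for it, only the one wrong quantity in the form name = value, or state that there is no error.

1. x = (30*27 + 49) mod 53 = 11 (exactly as logged)
2. x = (30*11 + 49) mod 53 = 8 (matches)
3. x = (30*8 + 49) mod 53 = 24 (same as recorded)
4. x = (30*24 + 49) mod 53 = 27 (no discrepancy)
5. x = (30*27 + 49) mod 53 = 11 (matches)
6. x = (30*11 + 49) mod 53 = 8 (checks out)
7. x = (30*8 + 49) mod 53 = 24 (the transcript has a different value)
First deviation found at step 7; the corrected entry is x = 24.

step 7, x = 24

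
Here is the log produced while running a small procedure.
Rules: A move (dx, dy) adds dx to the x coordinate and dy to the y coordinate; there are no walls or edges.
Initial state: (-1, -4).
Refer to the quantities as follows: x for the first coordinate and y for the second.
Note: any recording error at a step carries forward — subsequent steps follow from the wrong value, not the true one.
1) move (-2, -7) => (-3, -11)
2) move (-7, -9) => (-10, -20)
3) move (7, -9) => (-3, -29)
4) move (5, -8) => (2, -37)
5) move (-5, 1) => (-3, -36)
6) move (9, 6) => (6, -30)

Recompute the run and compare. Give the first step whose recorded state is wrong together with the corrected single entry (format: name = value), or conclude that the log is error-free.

no error

1. x = -1 + (-2) = -3, y = -4 + (-7) = -11 (confirmed correct)
2. x = -3 + (-7) = -10, y = -11 + (-9) = -20 (no discrepancy)
3. x = -10 + (7) = -3, y = -20 + (-9) = -29 (exactly as logged)
4. x = -3 + (5) = 2, y = -29 + (-8) = -37 (agrees with the log)
5. x = 2 + (-5) = -3, y = -37 + (1) = -36 (matches)
6. x = -3 + (9) = 6, y = -36 + (6) = -30 (same as recorded)
No step deviates from the rules.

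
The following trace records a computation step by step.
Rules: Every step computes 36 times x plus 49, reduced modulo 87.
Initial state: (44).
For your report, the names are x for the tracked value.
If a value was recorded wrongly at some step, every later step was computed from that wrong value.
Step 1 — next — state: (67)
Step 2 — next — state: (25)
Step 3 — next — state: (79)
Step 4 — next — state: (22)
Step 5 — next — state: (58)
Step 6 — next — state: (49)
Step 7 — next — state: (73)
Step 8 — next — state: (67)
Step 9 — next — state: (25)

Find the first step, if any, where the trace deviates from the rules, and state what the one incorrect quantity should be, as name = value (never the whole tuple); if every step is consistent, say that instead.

Recomputing the run from the initial state:
step 1: x = 67
step 2: x = 25
step 3: x = 79
step 4: x = 22
step 5: x = 58
step 6: x = 49
step 7: x = 73
step 8: x = 67
step 9: x = 25
This matches the trace at every step.

no error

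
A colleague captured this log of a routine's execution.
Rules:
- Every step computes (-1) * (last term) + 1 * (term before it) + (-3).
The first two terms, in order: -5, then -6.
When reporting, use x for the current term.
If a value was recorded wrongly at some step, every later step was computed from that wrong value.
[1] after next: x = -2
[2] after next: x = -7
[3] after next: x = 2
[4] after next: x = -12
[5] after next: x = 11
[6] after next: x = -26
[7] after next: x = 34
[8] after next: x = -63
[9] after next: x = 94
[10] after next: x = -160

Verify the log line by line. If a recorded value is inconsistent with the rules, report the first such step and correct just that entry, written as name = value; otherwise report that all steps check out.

no error

1. x = -1*(-6) + (1)*(-5) + (-3) = -2 (matches)
2. x = -1*(-2) + (1)*(-6) + (-3) = -7 (no discrepancy)
3. x = -1*(-7) + (1)*(-2) + (-3) = 2 (exactly as logged)
4. x = -1*(2) + (1)*(-7) + (-3) = -12 (checks out)
5. x = -1*(-12) + (1)*(2) + (-3) = 11 (confirmed correct)
6. x = -1*(11) + (1)*(-12) + (-3) = -26 (exactly as logged)
7. x = -1*(-26) + (1)*(11) + (-3) = 34 (exactly as logged)
8. x = -1*(34) + (1)*(-26) + (-3) = -63 (exactly as logged)
9. x = -1*(-63) + (1)*(34) + (-3) = 94 (verified)
10. x = -1*(94) + (1)*(-63) + (-3) = -160 (same as recorded)
The whole run recomputes cleanly — no discrepancies.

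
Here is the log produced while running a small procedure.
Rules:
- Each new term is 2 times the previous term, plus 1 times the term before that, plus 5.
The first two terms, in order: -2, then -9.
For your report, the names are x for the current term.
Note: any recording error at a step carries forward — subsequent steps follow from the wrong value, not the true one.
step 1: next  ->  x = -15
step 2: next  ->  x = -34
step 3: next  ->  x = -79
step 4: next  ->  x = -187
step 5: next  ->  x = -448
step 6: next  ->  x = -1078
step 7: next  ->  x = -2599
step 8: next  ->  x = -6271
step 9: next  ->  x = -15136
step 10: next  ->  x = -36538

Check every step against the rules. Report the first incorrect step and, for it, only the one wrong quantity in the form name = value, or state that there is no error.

Recomputing the run from the initial state:
step 1: x = -15
step 2: x = -34
step 3: x = -78
step 4: x = -185
step 5: x = -443
step 6: x = -1066
step 7: x = -2570
step 8: x = -6201
step 9: x = -14967
step 10: x = -36130
The first disagreement with the log is at step 3, where the value should be x = -78.

step 3, x = -78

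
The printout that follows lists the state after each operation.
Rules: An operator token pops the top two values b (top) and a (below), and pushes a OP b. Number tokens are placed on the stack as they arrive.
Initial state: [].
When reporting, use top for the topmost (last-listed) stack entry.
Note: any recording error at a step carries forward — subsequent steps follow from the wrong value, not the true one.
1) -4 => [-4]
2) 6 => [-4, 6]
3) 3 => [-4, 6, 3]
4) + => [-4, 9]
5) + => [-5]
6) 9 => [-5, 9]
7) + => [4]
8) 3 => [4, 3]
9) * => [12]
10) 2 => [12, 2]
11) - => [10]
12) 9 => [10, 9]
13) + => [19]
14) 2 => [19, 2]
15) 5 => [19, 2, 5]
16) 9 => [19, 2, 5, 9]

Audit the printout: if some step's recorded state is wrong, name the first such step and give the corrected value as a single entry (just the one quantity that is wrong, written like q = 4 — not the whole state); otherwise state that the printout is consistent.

step 5, top = 5

1. push -4: top = -4 (same as recorded)
2. push 6: top = 6 (confirmed correct)
3. push 3: top = 3 (exactly as logged)
4. 6 + 3 = 9 (checks out)
5. -4 + 9 = 5 (first mismatch against the printout)
The earliest wrong entry is at step 5: it should read top = 5.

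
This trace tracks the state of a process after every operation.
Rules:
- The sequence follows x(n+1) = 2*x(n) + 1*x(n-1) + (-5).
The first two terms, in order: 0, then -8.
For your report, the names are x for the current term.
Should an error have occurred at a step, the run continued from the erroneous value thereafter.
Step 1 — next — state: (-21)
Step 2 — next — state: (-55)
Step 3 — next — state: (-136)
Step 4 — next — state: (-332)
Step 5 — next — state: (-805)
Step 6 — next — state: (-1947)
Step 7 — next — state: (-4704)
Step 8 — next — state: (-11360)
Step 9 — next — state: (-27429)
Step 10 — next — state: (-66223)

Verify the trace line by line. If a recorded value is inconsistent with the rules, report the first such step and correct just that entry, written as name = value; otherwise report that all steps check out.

no error

Recomputing the run from the initial state:
step 1: x = -21
step 2: x = -55
step 3: x = -136
step 4: x = -332
step 5: x = -805
step 6: x = -1947
step 7: x = -4704
step 8: x = -11360
step 9: x = -27429
step 10: x = -66223
This matches the trace at every step.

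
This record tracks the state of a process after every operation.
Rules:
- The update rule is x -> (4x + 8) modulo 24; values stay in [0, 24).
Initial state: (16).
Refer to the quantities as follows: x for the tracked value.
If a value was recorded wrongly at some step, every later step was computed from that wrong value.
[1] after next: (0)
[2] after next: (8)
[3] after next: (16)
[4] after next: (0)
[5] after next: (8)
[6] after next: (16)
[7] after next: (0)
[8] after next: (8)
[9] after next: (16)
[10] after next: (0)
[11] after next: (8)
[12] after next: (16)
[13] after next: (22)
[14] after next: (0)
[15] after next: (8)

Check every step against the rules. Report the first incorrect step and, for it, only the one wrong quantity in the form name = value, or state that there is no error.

Recomputing the run from the initial state:
step 1: x = 0
step 2: x = 8
step 3: x = 16
step 4: x = 0
step 5: x = 8
step 6: x = 16
step 7: x = 0
step 8: x = 8
step 9: x = 16
step 10: x = 0
step 11: x = 8
step 12: x = 16
step 13: x = 0
step 14: x = 8
step 15: x = 16
The first disagreement with the record is at step 13, where the value should be x = 0.

step 13, x = 0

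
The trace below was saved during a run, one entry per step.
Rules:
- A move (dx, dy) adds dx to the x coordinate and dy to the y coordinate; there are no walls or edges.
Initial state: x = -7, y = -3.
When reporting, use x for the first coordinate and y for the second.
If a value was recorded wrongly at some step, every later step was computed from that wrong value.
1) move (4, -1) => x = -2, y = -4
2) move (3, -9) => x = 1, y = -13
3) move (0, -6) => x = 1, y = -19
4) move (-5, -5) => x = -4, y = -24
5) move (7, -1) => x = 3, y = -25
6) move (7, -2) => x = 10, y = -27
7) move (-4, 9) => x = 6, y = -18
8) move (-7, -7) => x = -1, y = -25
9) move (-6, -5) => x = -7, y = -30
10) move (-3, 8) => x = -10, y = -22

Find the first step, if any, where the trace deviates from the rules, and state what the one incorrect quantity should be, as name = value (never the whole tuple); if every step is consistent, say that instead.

step 1, x = -3

Recomputing the run from the initial state:
step 1: x = -3, y = -4
step 2: x = 0, y = -13
step 3: x = 0, y = -19
step 4: x = -5, y = -24
step 5: x = 2, y = -25
step 6: x = 9, y = -27
step 7: x = 5, y = -18
step 8: x = -2, y = -25
step 9: x = -8, y = -30
step 10: x = -11, y = -22
The first disagreement with the trace is at step 1, where the value should be x = -3.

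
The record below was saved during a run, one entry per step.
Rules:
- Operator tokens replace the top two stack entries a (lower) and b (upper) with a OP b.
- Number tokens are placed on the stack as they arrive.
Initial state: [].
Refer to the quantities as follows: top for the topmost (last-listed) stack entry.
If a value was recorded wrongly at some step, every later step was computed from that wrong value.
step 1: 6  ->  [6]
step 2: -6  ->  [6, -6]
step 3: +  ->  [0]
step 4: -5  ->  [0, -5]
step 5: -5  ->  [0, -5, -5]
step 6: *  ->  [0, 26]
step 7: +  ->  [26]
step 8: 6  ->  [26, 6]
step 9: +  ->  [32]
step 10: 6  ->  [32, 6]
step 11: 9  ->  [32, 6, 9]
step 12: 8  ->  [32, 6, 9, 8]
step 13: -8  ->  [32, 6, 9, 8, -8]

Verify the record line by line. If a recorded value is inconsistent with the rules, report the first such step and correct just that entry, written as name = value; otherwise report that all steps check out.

Recomputing the run from the initial state:
step 1: [6]
step 2: [6, -6]
step 3: [0]
step 4: [0, -5]
step 5: [0, -5, -5]
step 6: [0, 25]
step 7: [25]
step 8: [25, 6]
step 9: [31]
step 10: [31, 6]
step 11: [31, 6, 9]
step 12: [31, 6, 9, 8]
step 13: [31, 6, 9, 8, -8]
The first disagreement with the record is at step 6, where the value should be top = 25.

step 6, top = 25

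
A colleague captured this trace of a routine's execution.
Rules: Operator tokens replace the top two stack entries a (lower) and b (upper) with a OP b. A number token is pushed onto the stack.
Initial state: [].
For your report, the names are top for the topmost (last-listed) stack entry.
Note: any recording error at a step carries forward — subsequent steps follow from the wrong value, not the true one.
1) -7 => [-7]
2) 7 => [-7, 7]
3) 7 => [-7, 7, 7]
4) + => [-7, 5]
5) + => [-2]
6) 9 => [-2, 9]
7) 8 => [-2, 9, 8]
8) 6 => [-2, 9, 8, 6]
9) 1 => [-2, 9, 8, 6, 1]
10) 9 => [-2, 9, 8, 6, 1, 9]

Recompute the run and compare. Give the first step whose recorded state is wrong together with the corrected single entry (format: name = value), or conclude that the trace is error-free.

step 4, top = 14

1. push -7: top = -7 (agrees with the trace)
2. push 7: top = 7 (exactly as logged)
3. push 7: top = 7 (agrees with the trace)
4. 7 + 7 = 14 (this is not what the trace shows)
Step 4 is the first one off; corrected, top = 14.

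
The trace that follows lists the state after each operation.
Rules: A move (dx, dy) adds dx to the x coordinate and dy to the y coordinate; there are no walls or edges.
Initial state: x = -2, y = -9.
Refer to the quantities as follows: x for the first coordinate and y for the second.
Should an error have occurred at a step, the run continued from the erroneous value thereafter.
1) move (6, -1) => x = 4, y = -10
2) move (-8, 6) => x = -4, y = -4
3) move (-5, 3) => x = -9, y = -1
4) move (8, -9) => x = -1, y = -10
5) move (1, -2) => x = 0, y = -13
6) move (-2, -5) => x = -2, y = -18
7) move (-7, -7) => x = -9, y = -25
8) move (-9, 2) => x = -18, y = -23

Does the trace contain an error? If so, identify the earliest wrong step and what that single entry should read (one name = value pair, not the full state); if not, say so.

step 5, y = -12

Recomputing the run from the initial state:
step 1: x = 4, y = -10
step 2: x = -4, y = -4
step 3: x = -9, y = -1
step 4: x = -1, y = -10
step 5: x = 0, y = -12
step 6: x = -2, y = -17
step 7: x = -9, y = -24
step 8: x = -18, y = -22
The first disagreement with the trace is at step 5, where the value should be y = -12.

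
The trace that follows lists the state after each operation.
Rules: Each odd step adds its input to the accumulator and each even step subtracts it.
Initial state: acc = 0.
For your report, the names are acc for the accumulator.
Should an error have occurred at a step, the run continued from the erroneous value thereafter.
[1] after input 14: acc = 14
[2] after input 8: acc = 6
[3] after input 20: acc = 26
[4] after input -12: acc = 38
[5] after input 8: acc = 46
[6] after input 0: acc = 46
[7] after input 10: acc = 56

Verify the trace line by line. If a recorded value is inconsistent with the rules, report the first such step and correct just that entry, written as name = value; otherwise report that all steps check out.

Recomputing the run from the initial state:
step 1: acc = 14
step 2: acc = 6
step 3: acc = 26
step 4: acc = 38
step 5: acc = 46
step 6: acc = 46
step 7: acc = 56
This matches the trace at every step.

no error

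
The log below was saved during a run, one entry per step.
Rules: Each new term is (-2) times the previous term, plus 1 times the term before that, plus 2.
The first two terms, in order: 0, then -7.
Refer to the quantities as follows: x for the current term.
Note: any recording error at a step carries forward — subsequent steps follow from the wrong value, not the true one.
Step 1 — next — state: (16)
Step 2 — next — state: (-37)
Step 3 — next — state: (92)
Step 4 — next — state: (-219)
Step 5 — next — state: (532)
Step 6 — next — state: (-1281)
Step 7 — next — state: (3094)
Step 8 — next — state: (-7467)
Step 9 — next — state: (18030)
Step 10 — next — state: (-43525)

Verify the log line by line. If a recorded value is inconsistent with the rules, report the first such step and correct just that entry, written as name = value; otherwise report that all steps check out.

step 7, x = 3096

Recomputing the run from the initial state:
step 1: x = 16
step 2: x = -37
step 3: x = 92
step 4: x = -219
step 5: x = 532
step 6: x = -1281
step 7: x = 3096
step 8: x = -7471
step 9: x = 18040
step 10: x = -43549
The first disagreement with the log is at step 7, where the value should be x = 3096.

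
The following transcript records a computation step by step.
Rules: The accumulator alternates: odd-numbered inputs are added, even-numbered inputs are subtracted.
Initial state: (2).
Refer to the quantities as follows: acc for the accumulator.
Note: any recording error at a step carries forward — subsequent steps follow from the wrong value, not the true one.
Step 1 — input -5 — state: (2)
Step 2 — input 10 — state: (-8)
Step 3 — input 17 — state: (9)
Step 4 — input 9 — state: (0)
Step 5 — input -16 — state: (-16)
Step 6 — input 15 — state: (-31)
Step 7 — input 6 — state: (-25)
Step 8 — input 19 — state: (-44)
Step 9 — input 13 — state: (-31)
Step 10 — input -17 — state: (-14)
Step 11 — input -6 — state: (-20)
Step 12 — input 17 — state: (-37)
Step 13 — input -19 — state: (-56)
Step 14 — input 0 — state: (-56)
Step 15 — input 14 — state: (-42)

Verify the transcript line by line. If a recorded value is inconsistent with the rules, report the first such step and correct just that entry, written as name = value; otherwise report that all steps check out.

Recomputing the run from the initial state:
step 1: acc = -3
step 2: acc = -13
step 3: acc = 4
step 4: acc = -5
step 5: acc = -21
step 6: acc = -36
step 7: acc = -30
step 8: acc = -49
step 9: acc = -36
step 10: acc = -19
step 11: acc = -25
step 12: acc = -42
step 13: acc = -61
step 14: acc = -61
step 15: acc = -47
The first disagreement with the transcript is at step 1, where the value should be acc = -3.

step 1, acc = -3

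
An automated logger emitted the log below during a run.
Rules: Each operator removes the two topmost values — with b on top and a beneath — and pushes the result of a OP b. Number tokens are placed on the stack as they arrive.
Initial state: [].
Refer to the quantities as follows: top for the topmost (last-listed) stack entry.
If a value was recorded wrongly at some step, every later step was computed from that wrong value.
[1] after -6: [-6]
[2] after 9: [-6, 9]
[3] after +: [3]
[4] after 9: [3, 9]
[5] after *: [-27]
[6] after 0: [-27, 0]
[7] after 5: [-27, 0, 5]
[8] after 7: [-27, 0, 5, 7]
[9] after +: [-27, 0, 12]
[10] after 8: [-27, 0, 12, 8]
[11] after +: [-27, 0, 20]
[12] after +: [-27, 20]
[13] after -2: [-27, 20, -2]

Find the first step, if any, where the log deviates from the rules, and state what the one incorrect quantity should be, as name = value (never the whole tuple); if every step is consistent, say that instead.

step 5, top = 27

Recomputing the run from the initial state:
step 1: [-6]
step 2: [-6, 9]
step 3: [3]
step 4: [3, 9]
step 5: [27]
step 6: [27, 0]
step 7: [27, 0, 5]
step 8: [27, 0, 5, 7]
step 9: [27, 0, 12]
step 10: [27, 0, 12, 8]
step 11: [27, 0, 20]
step 12: [27, 20]
step 13: [27, 20, -2]
The first disagreement with the log is at step 5, where the value should be top = 27.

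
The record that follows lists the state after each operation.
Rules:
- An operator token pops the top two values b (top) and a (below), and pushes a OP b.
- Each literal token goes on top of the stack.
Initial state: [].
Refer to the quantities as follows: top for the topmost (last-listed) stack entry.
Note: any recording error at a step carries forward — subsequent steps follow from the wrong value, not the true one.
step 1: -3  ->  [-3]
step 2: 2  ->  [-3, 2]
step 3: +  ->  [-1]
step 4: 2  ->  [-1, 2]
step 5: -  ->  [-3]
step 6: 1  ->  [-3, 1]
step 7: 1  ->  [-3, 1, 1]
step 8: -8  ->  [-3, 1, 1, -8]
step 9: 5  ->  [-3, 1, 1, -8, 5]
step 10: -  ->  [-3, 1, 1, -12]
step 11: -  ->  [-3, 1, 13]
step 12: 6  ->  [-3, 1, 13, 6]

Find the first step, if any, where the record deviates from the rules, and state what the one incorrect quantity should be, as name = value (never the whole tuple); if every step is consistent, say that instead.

step 10, top = -13

1. push -3: top = -3 (verified)
2. push 2: top = 2 (matches)
3. -3 + 2 = -1 (consistent with the record)
4. push 2: top = 2 (matches)
5. -1 - 2 = -3 (checks out)
6. push 1: top = 1 (in agreement)
7. push 1: top = 1 (matches)
8. push -8: top = -8 (no discrepancy)
9. push 5: top = 5 (verified)
10. -8 - 5 = -13 (first mismatch against the record)
So the first discrepancy is step 10, where the right value is top = -13.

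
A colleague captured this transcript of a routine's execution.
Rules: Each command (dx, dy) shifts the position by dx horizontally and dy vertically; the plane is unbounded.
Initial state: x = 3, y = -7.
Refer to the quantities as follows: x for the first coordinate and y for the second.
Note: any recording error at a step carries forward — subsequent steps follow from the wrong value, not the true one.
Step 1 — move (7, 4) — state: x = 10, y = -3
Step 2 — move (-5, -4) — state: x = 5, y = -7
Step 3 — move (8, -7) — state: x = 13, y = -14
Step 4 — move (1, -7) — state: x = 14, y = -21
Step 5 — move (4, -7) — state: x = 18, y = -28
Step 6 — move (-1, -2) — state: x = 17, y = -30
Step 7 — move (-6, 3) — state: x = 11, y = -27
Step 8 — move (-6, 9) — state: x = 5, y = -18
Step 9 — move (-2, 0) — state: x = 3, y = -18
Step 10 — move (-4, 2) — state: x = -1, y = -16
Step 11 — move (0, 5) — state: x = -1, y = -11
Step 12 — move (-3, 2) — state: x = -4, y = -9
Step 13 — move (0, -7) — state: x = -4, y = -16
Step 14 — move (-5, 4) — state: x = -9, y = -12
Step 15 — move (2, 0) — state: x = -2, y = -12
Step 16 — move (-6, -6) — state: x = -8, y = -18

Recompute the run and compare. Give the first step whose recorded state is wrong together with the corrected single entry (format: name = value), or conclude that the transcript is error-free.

step 15, x = -7

Step 1: x = 3 + (7) = 10, y = -7 + (4) = -3 — confirmed correct.
Step 2: x = 10 + (-5) = 5, y = -3 + (-4) = -7 — verified.
Step 3: x = 5 + (8) = 13, y = -7 + (-7) = -14 — exactly as logged.
Step 4: x = 13 + (1) = 14, y = -14 + (-7) = -21 — agrees with the transcript.
Step 5: x = 14 + (4) = 18, y = -21 + (-7) = -28 — confirmed correct.
Step 6: x = 18 + (-1) = 17, y = -28 + (-2) = -30 — matches.
Step 7: x = 17 + (-6) = 11, y = -30 + (3) = -27 — in agreement.
Step 8: x = 11 + (-6) = 5, y = -27 + (9) = -18 — agrees with the transcript.
Step 9: x = 5 + (-2) = 3, y = -18 + (0) = -18 — checks out.
Step 10: x = 3 + (-4) = -1, y = -18 + (2) = -16 — checks out.
Step 11: x = -1 + (0) = -1, y = -16 + (5) = -11 — matches.
Step 12: x = -1 + (-3) = -4, y = -11 + (2) = -9 — agrees with the transcript.
Step 13: x = -4 + (0) = -4, y = -9 + (-7) = -16 — matches.
Step 14: x = -4 + (-5) = -9, y = -16 + (4) = -12 — exactly as logged.
Step 15: x = -9 + (2) = -7, y = -12 + (0) = -12 — first mismatch against the transcript.
The earliest wrong entry is at step 15: it should read x = -7.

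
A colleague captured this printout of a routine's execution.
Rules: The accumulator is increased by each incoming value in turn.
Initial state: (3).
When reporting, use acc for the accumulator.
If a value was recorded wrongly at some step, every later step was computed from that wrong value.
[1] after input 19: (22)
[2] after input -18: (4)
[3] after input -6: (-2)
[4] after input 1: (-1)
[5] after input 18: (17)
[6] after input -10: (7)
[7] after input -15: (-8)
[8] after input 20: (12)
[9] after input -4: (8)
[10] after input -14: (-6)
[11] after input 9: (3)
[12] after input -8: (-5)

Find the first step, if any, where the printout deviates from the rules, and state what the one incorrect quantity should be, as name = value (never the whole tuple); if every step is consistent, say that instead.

no error

Step 1: acc = 3 + 19 = 22 — confirmed correct.
Step 2: acc = 22 + -18 = 4 — exactly as logged.
Step 3: acc = 4 + -6 = -2 — verified.
Step 4: acc = -2 + 1 = -1 — no discrepancy.
Step 5: acc = -1 + 18 = 17 — checks out.
Step 6: acc = 17 + -10 = 7 — confirmed correct.
Step 7: acc = 7 + -15 = -8 — consistent with the printout.
Step 8: acc = -8 + 20 = 12 — in agreement.
Step 9: acc = 12 + -4 = 8 — same as recorded.
Step 10: acc = 8 + -14 = -6 — no discrepancy.
Step 11: acc = -6 + 9 = 3 — no discrepancy.
Step 12: acc = 3 + -8 = -5 — agrees with the printout.
The recomputation confirms every line.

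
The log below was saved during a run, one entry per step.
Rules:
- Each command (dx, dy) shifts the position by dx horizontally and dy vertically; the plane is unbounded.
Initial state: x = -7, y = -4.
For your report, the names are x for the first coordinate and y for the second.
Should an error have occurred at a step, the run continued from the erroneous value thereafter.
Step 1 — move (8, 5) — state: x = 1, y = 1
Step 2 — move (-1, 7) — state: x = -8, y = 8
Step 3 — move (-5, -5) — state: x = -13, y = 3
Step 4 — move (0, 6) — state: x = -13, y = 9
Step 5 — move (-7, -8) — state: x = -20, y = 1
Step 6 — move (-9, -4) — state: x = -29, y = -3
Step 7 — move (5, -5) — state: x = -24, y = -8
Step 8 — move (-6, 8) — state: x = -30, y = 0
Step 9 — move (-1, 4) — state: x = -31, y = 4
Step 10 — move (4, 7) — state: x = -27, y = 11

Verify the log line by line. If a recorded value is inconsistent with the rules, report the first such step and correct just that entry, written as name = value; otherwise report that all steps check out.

1. x = -7 + (8) = 1, y = -4 + (5) = 1 (agrees with the log)
2. x = 1 + (-1) = 0, y = 1 + (7) = 8 (the log has a different value)
First incorrect step: 2; the correct value is x = 0.

step 2, x = 0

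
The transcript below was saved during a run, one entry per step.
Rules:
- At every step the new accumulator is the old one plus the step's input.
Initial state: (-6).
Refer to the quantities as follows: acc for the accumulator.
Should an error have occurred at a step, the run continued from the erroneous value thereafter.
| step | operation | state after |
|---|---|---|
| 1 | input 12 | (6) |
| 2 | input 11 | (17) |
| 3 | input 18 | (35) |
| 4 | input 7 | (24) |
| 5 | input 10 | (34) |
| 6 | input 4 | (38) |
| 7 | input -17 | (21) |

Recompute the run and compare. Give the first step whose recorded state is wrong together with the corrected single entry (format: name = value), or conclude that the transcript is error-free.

step 1: acc = -6 + 12 = 6 -> same as recorded
step 2: acc = 6 + 11 = 17 -> verified
step 3: acc = 17 + 18 = 35 -> in agreement
step 4: acc = 35 + 7 = 42 -> not what was recorded
Conclusion: step 4 carries the first error; the entry should be acc = 42.

step 4, acc = 42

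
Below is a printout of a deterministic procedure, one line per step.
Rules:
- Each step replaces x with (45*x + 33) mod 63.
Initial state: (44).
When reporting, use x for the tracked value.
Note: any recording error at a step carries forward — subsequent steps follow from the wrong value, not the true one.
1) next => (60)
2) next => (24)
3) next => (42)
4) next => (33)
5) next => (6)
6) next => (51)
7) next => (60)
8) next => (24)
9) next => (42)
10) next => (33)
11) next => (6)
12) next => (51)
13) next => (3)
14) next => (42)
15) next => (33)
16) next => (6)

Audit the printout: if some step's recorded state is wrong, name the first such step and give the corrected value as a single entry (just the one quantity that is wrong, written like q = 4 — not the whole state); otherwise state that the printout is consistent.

Step 1: x = (45*44 + 33) mod 63 = 60 — exactly as logged.
Step 2: x = (45*60 + 33) mod 63 = 24 — exactly as logged.
Step 3: x = (45*24 + 33) mod 63 = 42 — no discrepancy.
Step 4: x = (45*42 + 33) mod 63 = 33 — same as recorded.
Step 5: x = (45*33 + 33) mod 63 = 6 — agrees with the printout.
Step 6: x = (45*6 + 33) mod 63 = 51 — confirmed correct.
Step 7: x = (45*51 + 33) mod 63 = 60 — same as recorded.
Step 8: x = (45*60 + 33) mod 63 = 24 — agrees with the printout.
Step 9: x = (45*24 + 33) mod 63 = 42 — matches.
Step 10: x = (45*42 + 33) mod 63 = 33 — exactly as logged.
Step 11: x = (45*33 + 33) mod 63 = 6 — no discrepancy.
Step 12: x = (45*6 + 33) mod 63 = 51 — verified.
Step 13: x = (45*51 + 33) mod 63 = 60 — not what was recorded.
So the first discrepancy is step 13, where the right value is x = 60.

step 13, x = 60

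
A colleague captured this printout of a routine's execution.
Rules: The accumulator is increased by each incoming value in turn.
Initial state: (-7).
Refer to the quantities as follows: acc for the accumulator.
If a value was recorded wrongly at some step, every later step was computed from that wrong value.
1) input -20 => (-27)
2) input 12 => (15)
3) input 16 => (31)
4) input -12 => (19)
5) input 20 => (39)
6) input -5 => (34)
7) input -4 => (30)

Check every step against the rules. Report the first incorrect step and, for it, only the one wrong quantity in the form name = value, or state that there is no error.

Step 1: acc = -7 + -20 = -27 — checks out.
Step 2: acc = -27 + 12 = -15 — the recorded entry deviates here.
Step 2 is the first one off; corrected, acc = -15.

step 2, acc = -15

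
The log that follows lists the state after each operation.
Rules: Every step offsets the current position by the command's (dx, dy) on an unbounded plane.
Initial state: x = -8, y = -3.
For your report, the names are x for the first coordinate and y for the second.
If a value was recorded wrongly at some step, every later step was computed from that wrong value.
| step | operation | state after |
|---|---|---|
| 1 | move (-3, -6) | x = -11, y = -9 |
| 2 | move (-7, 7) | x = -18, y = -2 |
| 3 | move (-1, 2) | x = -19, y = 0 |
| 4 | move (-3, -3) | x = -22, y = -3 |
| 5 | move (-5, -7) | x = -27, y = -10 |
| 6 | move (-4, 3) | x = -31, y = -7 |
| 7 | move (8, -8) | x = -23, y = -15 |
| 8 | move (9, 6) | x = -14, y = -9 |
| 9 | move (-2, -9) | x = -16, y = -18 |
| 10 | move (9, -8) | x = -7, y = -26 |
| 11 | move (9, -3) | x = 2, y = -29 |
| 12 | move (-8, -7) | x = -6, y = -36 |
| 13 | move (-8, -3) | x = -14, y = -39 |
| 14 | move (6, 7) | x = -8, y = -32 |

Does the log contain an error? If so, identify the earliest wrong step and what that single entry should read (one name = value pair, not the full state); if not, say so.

step 1: x = -8 + (-3) = -11, y = -3 + (-6) = -9 -> verified
step 2: x = -11 + (-7) = -18, y = -9 + (7) = -2 -> agrees with the log
step 3: x = -18 + (-1) = -19, y = -2 + (2) = 0 -> checks out
step 4: x = -19 + (-3) = -22, y = 0 + (-3) = -3 -> checks out
step 5: x = -22 + (-5) = -27, y = -3 + (-7) = -10 -> checks out
step 6: x = -27 + (-4) = -31, y = -10 + (3) = -7 -> exactly as logged
step 7: x = -31 + (8) = -23, y = -7 + (-8) = -15 -> in agreement
step 8: x = -23 + (9) = -14, y = -15 + (6) = -9 -> in agreement
step 9: x = -14 + (-2) = -16, y = -9 + (-9) = -18 -> agrees with the log
step 10: x = -16 + (9) = -7, y = -18 + (-8) = -26 -> same as recorded
step 11: x = -7 + (9) = 2, y = -26 + (-3) = -29 -> confirmed correct
step 12: x = 2 + (-8) = -6, y = -29 + (-7) = -36 -> consistent with the log
step 13: x = -6 + (-8) = -14, y = -36 + (-3) = -39 -> verified
step 14: x = -14 + (6) = -8, y = -39 + (7) = -32 -> matches
No step deviates from the rules.

no error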